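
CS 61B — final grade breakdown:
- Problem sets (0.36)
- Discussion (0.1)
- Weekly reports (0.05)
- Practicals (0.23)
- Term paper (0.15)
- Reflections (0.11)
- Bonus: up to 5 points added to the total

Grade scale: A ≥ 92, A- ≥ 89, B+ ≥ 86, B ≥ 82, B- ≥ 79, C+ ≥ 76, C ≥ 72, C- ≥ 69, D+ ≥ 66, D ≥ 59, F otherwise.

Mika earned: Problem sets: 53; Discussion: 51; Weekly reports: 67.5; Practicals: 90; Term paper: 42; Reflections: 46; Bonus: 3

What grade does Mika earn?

D

Weighted total:
  Problem sets 53 × 0.36 = 19.08
  Discussion 51 × 0.1 = 5.1
  Weekly reports 67.5 × 0.05 = 3.375
  Practicals 90 × 0.23 = 20.7
  Term paper 42 × 0.15 = 6.3
  Reflections 46 × 0.11 = 5.06
Sum = 59.615
Bonus: 59.615 + 3 = 62.615
62.615 is ≥ 59 and < 66 → D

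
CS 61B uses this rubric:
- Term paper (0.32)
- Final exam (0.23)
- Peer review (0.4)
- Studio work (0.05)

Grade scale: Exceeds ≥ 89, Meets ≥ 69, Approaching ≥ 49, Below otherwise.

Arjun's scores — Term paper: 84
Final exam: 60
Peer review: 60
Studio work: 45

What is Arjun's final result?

Weighted total:
  Term paper 84 × 0.32 = 26.88
  Final exam 60 × 0.23 = 13.8
  Peer review 60 × 0.4 = 24
  Studio work 45 × 0.05 = 2.25
Sum = 66.93
66.93 is ≥ 49 and < 69 → Approaching

Approaching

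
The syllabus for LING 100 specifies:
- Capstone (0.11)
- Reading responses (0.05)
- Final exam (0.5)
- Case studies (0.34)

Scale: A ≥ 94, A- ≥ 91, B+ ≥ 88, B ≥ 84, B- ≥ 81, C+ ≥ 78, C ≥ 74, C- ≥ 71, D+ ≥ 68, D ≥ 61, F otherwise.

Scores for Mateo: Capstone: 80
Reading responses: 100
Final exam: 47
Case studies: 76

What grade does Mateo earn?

D

Weighted total:
  Capstone 80 × 0.11 = 8.8
  Reading responses 100 × 0.05 = 5
  Final exam 47 × 0.5 = 23.5
  Case studies 76 × 0.34 = 25.84
Sum = 63.14
63.14 is ≥ 61 and < 68 → D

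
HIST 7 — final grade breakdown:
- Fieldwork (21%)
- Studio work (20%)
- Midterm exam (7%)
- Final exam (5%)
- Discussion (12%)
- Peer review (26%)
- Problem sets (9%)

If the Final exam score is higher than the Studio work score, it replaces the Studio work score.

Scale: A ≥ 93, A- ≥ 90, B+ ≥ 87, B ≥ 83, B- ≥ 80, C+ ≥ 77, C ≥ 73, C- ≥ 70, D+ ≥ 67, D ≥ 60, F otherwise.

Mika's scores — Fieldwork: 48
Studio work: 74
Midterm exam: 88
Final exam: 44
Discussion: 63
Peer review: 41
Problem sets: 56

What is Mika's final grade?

Final exam (44) ≤ Studio work (74), so Studio work stays at 74.
Weighted total:
  Fieldwork 48 × 0.21 = 10.08
  Studio work 74 × 0.2 = 14.8
  Midterm exam 88 × 0.07 = 6.16
  Final exam 44 × 0.05 = 2.2
  Discussion 63 × 0.12 = 7.56
  Peer review 41 × 0.26 = 10.66
  Problem sets 56 × 0.09 = 5.04
Sum = 56.5
56.5 < 60 → F

F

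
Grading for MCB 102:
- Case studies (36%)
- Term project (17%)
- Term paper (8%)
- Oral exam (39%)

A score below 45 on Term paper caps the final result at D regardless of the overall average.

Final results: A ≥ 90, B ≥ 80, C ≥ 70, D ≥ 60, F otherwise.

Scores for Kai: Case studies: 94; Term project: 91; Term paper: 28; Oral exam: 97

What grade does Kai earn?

D

Term paper score 28 < 45: minimum not met.
Weighted total:
  Case studies 94 × 0.36 = 33.84
  Term project 91 × 0.17 = 15.47
  Term paper 28 × 0.08 = 2.24
  Oral exam 97 × 0.39 = 37.83
Sum = 89.38
89.38 would be B; cap at D applies → D.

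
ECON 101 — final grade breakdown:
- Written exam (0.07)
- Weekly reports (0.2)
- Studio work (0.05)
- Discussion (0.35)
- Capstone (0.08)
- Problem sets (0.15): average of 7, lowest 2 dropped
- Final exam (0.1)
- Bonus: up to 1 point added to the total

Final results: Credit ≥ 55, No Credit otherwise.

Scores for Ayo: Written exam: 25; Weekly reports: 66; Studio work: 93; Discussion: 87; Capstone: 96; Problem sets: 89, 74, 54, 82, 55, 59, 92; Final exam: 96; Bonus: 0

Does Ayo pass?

Problem sets: drop 54, 55 → average of remaining 5 = 396/5 = 79.2
Weighted total:
  Written exam 25 × 0.07 = 1.75
  Weekly reports 66 × 0.2 = 13.2
  Studio work 93 × 0.05 = 4.65
  Discussion 87 × 0.35 = 30.45
  Capstone 96 × 0.08 = 7.68
  Problem sets 79.2 × 0.15 = 11.88
  Final exam 96 × 0.1 = 9.6
Sum = 79.21
Bonus: 79.21 + 0 = 79.21
79.21 ≥ 55 → Credit

Credit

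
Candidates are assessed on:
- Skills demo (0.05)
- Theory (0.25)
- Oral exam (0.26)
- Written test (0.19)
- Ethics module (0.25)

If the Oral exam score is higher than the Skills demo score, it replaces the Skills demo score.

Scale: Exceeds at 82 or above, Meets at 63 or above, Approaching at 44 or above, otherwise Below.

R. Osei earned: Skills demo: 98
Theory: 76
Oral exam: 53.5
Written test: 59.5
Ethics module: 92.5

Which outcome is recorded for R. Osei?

Meets

Oral exam (53.5) ≤ Skills demo (98), so Skills demo stays at 98.
Weighted total:
  Skills demo 98 × 0.05 = 4.9
  Theory 76 × 0.25 = 19
  Oral exam 53.5 × 0.26 = 13.91
  Written test 59.5 × 0.19 = 11.305
  Ethics module 92.5 × 0.25 = 23.125
Sum = 72.24
72.24 is ≥ 63 and < 82 → Meets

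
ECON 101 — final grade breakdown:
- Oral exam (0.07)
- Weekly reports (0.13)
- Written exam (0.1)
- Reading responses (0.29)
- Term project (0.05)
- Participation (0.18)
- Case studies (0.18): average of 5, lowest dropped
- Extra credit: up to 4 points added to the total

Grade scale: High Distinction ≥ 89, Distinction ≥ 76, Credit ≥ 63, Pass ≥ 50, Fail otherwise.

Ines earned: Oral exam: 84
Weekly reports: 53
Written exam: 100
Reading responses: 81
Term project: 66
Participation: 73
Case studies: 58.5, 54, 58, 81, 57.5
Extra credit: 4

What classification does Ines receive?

Distinction

Case studies: drop 54 → average of remaining 4 = 255/4 = 63.75
Weighted total:
  Oral exam 84 × 0.07 = 5.88
  Weekly reports 53 × 0.13 = 6.89
  Written exam 100 × 0.1 = 10
  Reading responses 81 × 0.29 = 23.49
  Term project 66 × 0.05 = 3.3
  Participation 73 × 0.18 = 13.14
  Case studies 63.75 × 0.18 = 11.475
Sum = 74.175
Extra credit: 74.175 + 4 = 78.175
78.175 is ≥ 76 and < 89 → Distinction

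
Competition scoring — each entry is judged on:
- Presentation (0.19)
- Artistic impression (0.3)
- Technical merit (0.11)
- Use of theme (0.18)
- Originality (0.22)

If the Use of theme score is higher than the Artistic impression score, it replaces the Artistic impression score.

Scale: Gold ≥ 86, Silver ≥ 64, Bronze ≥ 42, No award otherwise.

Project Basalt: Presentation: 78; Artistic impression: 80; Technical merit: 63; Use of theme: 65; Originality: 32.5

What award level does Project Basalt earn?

Use of theme (65) ≤ Artistic impression (80), so Artistic impression stays at 80.
Weighted total:
  Presentation 78 × 0.19 = 14.82
  Artistic impression 80 × 0.3 = 24
  Technical merit 63 × 0.11 = 6.93
  Use of theme 65 × 0.18 = 11.7
  Originality 32.5 × 0.22 = 7.15
Sum = 64.6
64.6 is ≥ 64 and < 86 → Silver

Silver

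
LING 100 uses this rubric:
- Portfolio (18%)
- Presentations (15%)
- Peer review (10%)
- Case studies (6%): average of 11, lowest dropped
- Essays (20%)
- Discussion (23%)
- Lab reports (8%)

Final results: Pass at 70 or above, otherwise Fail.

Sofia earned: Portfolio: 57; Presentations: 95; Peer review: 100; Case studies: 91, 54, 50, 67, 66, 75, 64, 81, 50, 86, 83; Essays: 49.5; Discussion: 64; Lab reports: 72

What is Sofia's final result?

Fail

Case studies: drop 50 → average of remaining 10 = 717/10 = 71.7
Weighted total:
  Portfolio 57 × 0.18 = 10.26
  Presentations 95 × 0.15 = 14.25
  Peer review 100 × 0.1 = 10
  Case studies 71.7 × 0.06 = 4.302
  Essays 49.5 × 0.2 = 9.9
  Discussion 64 × 0.23 = 14.72
  Lab reports 72 × 0.08 = 5.76
Sum = 69.192
69.192 < 70 → Fail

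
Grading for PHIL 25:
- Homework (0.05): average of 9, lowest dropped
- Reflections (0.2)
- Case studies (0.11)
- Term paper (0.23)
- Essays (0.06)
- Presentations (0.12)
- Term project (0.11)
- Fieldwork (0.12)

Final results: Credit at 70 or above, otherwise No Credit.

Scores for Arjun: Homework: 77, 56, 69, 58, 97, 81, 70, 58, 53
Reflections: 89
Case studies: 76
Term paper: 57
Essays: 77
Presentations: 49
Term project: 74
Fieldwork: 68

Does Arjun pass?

No Credit

Homework: drop 53 → average of remaining 8 = 566/8 = 70.75
Weighted total:
  Homework 70.75 × 0.05 = 3.5375
  Reflections 89 × 0.2 = 17.8
  Case studies 76 × 0.11 = 8.36
  Term paper 57 × 0.23 = 13.11
  Essays 77 × 0.06 = 4.62
  Presentations 49 × 0.12 = 5.88
  Term project 74 × 0.11 = 8.14
  Fieldwork 68 × 0.12 = 8.16
Sum = 69.6075
69.6075 < 70 → No Credit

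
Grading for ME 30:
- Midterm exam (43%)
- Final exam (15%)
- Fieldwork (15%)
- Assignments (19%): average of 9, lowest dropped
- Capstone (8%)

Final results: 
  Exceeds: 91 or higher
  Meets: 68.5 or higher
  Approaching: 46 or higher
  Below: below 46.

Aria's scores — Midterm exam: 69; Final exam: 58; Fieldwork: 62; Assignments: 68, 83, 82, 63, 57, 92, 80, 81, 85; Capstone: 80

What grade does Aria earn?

Meets

Assignments: drop 57 → average of remaining 8 = 634/8 = 79.25
Weighted total:
  Midterm exam 69 × 0.43 = 29.67
  Final exam 58 × 0.15 = 8.7
  Fieldwork 62 × 0.15 = 9.3
  Assignments 79.25 × 0.19 = 15.0575
  Capstone 80 × 0.08 = 6.4
Sum = 69.1275
69.1275 is ≥ 68.5 and < 91 → Meets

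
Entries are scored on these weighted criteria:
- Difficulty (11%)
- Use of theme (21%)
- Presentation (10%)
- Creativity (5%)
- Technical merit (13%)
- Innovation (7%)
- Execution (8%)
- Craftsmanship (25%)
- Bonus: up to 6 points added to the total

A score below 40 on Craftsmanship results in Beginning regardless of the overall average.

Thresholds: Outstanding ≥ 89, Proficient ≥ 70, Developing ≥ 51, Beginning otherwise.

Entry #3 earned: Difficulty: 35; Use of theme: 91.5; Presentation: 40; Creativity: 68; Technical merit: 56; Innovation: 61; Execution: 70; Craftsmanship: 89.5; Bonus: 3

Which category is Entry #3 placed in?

Proficient

Craftsmanship score 89.5 ≥ 40: minimum met.
Weighted total:
  Difficulty 35 × 0.11 = 3.85
  Use of theme 91.5 × 0.21 = 19.215
  Presentation 40 × 0.1 = 4
  Creativity 68 × 0.05 = 3.4
  Technical merit 56 × 0.13 = 7.28
  Innovation 61 × 0.07 = 4.27
  Execution 70 × 0.08 = 5.6
  Craftsmanship 89.5 × 0.25 = 22.375
Sum = 69.99
Bonus: 69.99 + 3 = 72.99
72.99 is ≥ 70 and < 89 → Proficient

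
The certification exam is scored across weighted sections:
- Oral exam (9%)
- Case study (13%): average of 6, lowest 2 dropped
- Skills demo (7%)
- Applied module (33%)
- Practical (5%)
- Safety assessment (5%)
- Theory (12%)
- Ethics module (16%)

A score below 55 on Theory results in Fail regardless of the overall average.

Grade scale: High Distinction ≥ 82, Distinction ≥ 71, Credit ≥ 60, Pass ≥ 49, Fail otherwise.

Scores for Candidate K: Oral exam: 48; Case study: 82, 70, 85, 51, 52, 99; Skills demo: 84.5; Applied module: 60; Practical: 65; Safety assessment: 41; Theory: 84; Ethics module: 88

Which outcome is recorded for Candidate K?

Credit

Case study: drop 51, 52 → average of remaining 4 = 336/4 = 84
Theory score 84 ≥ 55: minimum met.
Weighted total:
  Oral exam 48 × 0.09 = 4.32
  Case study 84 × 0.13 = 10.92
  Skills demo 84.5 × 0.07 = 5.915
  Applied module 60 × 0.33 = 19.8
  Practical 65 × 0.05 = 3.25
  Safety assessment 41 × 0.05 = 2.05
  Theory 84 × 0.12 = 10.08
  Ethics module 88 × 0.16 = 14.08
Sum = 70.415
70.415 is ≥ 60 and < 71 → Credit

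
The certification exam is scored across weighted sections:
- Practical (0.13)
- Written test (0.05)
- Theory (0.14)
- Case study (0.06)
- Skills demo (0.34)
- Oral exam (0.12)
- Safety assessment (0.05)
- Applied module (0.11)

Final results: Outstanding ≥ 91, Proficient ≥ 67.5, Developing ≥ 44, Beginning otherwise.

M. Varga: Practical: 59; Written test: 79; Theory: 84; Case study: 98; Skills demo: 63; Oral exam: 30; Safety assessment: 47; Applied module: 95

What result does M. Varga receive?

Developing

Weighted total:
  Practical 59 × 0.13 = 7.67
  Written test 79 × 0.05 = 3.95
  Theory 84 × 0.14 = 11.76
  Case study 98 × 0.06 = 5.88
  Skills demo 63 × 0.34 = 21.42
  Oral exam 30 × 0.12 = 3.6
  Safety assessment 47 × 0.05 = 2.35
  Applied module 95 × 0.11 = 10.45
Sum = 67.08
67.08 is ≥ 44 and < 67.5 → Developing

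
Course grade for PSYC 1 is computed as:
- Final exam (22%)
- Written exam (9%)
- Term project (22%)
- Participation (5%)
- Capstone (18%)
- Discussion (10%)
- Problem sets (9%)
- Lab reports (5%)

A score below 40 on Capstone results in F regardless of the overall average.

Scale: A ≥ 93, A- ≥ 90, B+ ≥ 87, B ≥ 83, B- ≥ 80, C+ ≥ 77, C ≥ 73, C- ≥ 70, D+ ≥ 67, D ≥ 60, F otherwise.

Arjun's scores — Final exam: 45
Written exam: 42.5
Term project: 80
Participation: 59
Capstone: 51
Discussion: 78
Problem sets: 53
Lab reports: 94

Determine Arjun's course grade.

D

Capstone score 51 ≥ 40: minimum met.
Weighted total:
  Final exam 45 × 0.22 = 9.9
  Written exam 42.5 × 0.09 = 3.825
  Term project 80 × 0.22 = 17.6
  Participation 59 × 0.05 = 2.95
  Capstone 51 × 0.18 = 9.18
  Discussion 78 × 0.1 = 7.8
  Problem sets 53 × 0.09 = 4.77
  Lab reports 94 × 0.05 = 4.7
Sum = 60.725
60.725 is ≥ 60 and < 67 → D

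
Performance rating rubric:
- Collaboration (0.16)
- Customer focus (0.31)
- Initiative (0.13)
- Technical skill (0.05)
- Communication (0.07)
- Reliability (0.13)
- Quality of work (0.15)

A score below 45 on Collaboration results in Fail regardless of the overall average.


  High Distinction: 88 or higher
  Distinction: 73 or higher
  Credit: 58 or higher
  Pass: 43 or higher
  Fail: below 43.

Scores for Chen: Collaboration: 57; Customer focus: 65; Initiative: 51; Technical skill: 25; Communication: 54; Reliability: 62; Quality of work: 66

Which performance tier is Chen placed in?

Collaboration score 57 ≥ 45: minimum met.
Weighted total:
  Collaboration 57 × 0.16 = 9.12
  Customer focus 65 × 0.31 = 20.15
  Initiative 51 × 0.13 = 6.63
  Technical skill 25 × 0.05 = 1.25
  Communication 54 × 0.07 = 3.78
  Reliability 62 × 0.13 = 8.06
  Quality of work 66 × 0.15 = 9.9
Sum = 58.89
58.89 is ≥ 58 and < 73 → Credit

Credit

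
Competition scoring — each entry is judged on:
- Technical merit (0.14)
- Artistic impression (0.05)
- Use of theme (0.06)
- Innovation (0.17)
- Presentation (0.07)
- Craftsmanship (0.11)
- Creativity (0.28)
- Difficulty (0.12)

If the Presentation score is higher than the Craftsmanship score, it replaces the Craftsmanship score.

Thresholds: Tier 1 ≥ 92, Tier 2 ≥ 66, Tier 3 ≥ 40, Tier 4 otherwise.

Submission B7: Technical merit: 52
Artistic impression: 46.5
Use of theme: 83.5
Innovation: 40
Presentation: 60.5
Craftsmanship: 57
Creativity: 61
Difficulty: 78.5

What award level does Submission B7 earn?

Presentation (60.5) > Craftsmanship (57), so Craftsmanship counts as 60.5.
Weighted total:
  Technical merit 52 × 0.14 = 7.28
  Artistic impression 46.5 × 0.05 = 2.325
  Use of theme 83.5 × 0.06 = 5.01
  Innovation 40 × 0.17 = 6.8
  Presentation 60.5 × 0.07 = 4.235
  Craftsmanship 60.5 × 0.11 = 6.655
  Creativity 61 × 0.28 = 17.08
  Difficulty 78.5 × 0.12 = 9.42
Sum = 58.805
58.805 is ≥ 40 and < 66 → Tier 3

Tier 3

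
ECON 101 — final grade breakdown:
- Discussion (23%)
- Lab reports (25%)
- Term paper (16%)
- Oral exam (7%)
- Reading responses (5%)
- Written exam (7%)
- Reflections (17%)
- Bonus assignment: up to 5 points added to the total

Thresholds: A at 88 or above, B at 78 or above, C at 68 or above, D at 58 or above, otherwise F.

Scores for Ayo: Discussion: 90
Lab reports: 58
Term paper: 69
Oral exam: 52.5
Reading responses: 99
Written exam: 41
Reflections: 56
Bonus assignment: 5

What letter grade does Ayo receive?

Weighted total:
  Discussion 90 × 0.23 = 20.7
  Lab reports 58 × 0.25 = 14.5
  Term paper 69 × 0.16 = 11.04
  Oral exam 52.5 × 0.07 = 3.675
  Reading responses 99 × 0.05 = 4.95
  Written exam 41 × 0.07 = 2.87
  Reflections 56 × 0.17 = 9.52
Sum = 67.255
Bonus assignment: 67.255 + 5 = 72.255
72.255 is ≥ 68 and < 78 → C

C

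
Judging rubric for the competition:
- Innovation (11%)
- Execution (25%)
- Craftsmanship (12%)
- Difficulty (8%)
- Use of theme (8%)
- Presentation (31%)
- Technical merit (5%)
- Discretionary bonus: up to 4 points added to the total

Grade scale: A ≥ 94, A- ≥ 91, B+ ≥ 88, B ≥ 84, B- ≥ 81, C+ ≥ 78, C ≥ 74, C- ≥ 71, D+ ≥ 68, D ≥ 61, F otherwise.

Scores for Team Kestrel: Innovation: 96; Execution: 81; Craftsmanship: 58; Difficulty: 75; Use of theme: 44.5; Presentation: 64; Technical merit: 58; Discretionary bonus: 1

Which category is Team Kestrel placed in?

Weighted total:
  Innovation 96 × 0.11 = 10.56
  Execution 81 × 0.25 = 20.25
  Craftsmanship 58 × 0.12 = 6.96
  Difficulty 75 × 0.08 = 6
  Use of theme 44.5 × 0.08 = 3.56
  Presentation 64 × 0.31 = 19.84
  Technical merit 58 × 0.05 = 2.9
Sum = 70.07
Discretionary bonus: 70.07 + 1 = 71.07
71.07 is ≥ 71 and < 74 → C-

C-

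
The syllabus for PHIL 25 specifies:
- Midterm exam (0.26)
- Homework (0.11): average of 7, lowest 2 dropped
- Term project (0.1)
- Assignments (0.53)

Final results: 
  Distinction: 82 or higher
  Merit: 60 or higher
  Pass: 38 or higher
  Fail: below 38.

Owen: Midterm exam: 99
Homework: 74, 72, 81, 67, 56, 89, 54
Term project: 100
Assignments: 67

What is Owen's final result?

Homework: drop 54, 56 → average of remaining 5 = 383/5 = 76.6
Weighted total:
  Midterm exam 99 × 0.26 = 25.74
  Homework 76.6 × 0.11 = 8.426
  Term project 100 × 0.1 = 10
  Assignments 67 × 0.53 = 35.51
Sum = 79.676
79.676 is ≥ 60 and < 82 → Merit

Merit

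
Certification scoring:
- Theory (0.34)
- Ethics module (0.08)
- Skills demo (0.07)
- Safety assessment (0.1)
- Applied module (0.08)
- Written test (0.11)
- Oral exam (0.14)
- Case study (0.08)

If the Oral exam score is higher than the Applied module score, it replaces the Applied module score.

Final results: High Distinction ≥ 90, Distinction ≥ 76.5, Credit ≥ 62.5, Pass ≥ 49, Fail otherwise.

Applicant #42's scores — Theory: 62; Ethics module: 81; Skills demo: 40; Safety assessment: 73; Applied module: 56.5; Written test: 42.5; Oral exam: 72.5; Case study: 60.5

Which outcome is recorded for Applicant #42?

Oral exam (72.5) > Applied module (56.5), so Applied module counts as 72.5.
Weighted total:
  Theory 62 × 0.34 = 21.08
  Ethics module 81 × 0.08 = 6.48
  Skills demo 40 × 0.07 = 2.8
  Safety assessment 73 × 0.1 = 7.3
  Applied module 72.5 × 0.08 = 5.8
  Written test 42.5 × 0.11 = 4.675
  Oral exam 72.5 × 0.14 = 10.15
  Case study 60.5 × 0.08 = 4.84
Sum = 63.125
63.125 is ≥ 62.5 and < 76.5 → Credit

Credit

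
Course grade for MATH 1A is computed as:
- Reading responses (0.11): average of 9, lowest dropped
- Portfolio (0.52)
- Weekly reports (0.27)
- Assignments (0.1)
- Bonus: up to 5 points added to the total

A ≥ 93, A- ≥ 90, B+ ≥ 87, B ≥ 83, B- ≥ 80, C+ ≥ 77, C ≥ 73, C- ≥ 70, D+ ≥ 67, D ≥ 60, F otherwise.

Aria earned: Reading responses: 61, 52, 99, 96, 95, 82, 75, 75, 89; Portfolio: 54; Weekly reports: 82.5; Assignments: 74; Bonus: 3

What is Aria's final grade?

Reading responses: drop 52 → average of remaining 8 = 672/8 = 84
Weighted total:
  Reading responses 84 × 0.11 = 9.24
  Portfolio 54 × 0.52 = 28.08
  Weekly reports 82.5 × 0.27 = 22.275
  Assignments 74 × 0.1 = 7.4
Sum = 66.995
Bonus: 66.995 + 3 = 69.995
69.995 is ≥ 67 and < 70 → D+

D+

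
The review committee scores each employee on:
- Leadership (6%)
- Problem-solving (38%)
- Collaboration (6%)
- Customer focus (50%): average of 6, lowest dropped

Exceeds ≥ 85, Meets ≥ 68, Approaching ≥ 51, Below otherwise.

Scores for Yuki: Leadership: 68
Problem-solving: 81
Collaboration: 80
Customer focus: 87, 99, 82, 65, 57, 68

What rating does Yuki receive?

Meets

Customer focus: drop 57 → average of remaining 5 = 401/5 = 80.2
Weighted total:
  Leadership 68 × 0.06 = 4.08
  Problem-solving 81 × 0.38 = 30.78
  Collaboration 80 × 0.06 = 4.8
  Customer focus 80.2 × 0.5 = 40.1
Sum = 79.76
79.76 is ≥ 68 and < 85 → Meets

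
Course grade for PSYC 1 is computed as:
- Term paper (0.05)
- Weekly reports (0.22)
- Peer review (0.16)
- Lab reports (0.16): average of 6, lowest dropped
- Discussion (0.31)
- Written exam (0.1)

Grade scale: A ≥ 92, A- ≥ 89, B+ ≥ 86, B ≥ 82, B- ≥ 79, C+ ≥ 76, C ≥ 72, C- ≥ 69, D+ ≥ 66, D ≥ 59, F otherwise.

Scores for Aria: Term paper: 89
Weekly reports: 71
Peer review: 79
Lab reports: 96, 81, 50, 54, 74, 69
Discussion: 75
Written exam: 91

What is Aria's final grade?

C+

Lab reports: drop 50 → average of remaining 5 = 374/5 = 74.8
Weighted total:
  Term paper 89 × 0.05 = 4.45
  Weekly reports 71 × 0.22 = 15.62
  Peer review 79 × 0.16 = 12.64
  Lab reports 74.8 × 0.16 = 11.968
  Discussion 75 × 0.31 = 23.25
  Written exam 91 × 0.1 = 9.1
Sum = 77.028
77.028 is ≥ 76 and < 79 → C+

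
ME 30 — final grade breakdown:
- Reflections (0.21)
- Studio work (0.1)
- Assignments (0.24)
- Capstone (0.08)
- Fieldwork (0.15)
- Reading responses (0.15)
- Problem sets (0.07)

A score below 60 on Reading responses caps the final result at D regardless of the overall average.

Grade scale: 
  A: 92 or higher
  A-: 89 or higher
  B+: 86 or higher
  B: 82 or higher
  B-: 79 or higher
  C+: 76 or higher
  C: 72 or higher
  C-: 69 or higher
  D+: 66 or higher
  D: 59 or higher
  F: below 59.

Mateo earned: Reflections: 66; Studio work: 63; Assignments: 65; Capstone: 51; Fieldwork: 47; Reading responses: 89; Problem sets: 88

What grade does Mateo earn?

D+

Reading responses score 89 ≥ 60: minimum met.
Weighted total:
  Reflections 66 × 0.21 = 13.86
  Studio work 63 × 0.1 = 6.3
  Assignments 65 × 0.24 = 15.6
  Capstone 51 × 0.08 = 4.08
  Fieldwork 47 × 0.15 = 7.05
  Reading responses 89 × 0.15 = 13.35
  Problem sets 88 × 0.07 = 6.16
Sum = 66.4
66.4 is ≥ 66 and < 69 → D+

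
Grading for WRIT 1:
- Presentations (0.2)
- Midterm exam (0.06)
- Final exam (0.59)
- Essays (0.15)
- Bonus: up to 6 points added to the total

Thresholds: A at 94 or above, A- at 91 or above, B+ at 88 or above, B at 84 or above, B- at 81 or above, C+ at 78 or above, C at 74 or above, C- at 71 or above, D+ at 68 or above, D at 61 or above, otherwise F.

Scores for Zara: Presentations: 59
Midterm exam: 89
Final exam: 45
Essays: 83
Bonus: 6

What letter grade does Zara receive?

Weighted total:
  Presentations 59 × 0.2 = 11.8
  Midterm exam 89 × 0.06 = 5.34
  Final exam 45 × 0.59 = 26.55
  Essays 83 × 0.15 = 12.45
Sum = 56.14
Bonus: 56.14 + 6 = 62.14
62.14 is ≥ 61 and < 68 → D

D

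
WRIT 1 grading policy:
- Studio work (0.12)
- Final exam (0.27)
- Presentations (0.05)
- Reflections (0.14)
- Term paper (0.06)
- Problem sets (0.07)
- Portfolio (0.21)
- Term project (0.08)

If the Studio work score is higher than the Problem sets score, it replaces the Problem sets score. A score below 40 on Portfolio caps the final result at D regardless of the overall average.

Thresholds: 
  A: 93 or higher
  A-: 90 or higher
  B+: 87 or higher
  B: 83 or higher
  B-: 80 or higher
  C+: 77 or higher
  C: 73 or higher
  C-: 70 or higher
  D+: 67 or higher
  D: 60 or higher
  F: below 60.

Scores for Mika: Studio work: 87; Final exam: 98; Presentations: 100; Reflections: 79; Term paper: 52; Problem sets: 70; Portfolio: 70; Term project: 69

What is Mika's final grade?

Studio work (87) > Problem sets (70), so Problem sets counts as 87.
Portfolio score 70 ≥ 40: minimum met.
Weighted total:
  Studio work 87 × 0.12 = 10.44
  Final exam 98 × 0.27 = 26.46
  Presentations 100 × 0.05 = 5
  Reflections 79 × 0.14 = 11.06
  Term paper 52 × 0.06 = 3.12
  Problem sets 87 × 0.07 = 6.09
  Portfolio 70 × 0.21 = 14.7
  Term project 69 × 0.08 = 5.52
Sum = 82.39
82.39 is ≥ 80 and < 83 → B-

B-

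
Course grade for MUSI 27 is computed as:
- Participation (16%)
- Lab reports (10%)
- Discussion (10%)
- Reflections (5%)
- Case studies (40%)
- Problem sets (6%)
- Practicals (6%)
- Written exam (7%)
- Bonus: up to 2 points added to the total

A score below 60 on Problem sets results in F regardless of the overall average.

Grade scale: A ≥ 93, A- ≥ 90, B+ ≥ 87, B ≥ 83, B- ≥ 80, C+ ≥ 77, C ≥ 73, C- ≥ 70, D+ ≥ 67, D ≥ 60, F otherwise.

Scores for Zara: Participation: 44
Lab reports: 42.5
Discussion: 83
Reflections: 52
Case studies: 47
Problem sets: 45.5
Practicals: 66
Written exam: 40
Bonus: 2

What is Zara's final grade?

Problem sets score 45.5 < 60: minimum not met.
Weighted total:
  Participation 44 × 0.16 = 7.04
  Lab reports 42.5 × 0.1 = 4.25
  Discussion 83 × 0.1 = 8.3
  Reflections 52 × 0.05 = 2.6
  Case studies 47 × 0.4 = 18.8
  Problem sets 45.5 × 0.06 = 2.73
  Practicals 66 × 0.06 = 3.96
  Written exam 40 × 0.07 = 2.8
Sum = 50.48
Bonus: 50.48 + 2 = 52.48
Because the Problem sets minimum was not met, the result is F.

F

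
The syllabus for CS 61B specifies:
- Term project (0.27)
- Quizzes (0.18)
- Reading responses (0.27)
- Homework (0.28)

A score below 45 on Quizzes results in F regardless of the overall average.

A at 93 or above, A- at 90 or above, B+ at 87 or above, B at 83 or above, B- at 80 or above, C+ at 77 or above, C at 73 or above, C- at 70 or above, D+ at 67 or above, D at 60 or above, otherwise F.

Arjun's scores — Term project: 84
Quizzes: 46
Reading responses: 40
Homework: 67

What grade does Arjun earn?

Quizzes score 46 ≥ 45: minimum met.
Weighted total:
  Term project 84 × 0.27 = 22.68
  Quizzes 46 × 0.18 = 8.28
  Reading responses 40 × 0.27 = 10.8
  Homework 67 × 0.28 = 18.76
Sum = 60.52
60.52 is ≥ 60 and < 67 → D

D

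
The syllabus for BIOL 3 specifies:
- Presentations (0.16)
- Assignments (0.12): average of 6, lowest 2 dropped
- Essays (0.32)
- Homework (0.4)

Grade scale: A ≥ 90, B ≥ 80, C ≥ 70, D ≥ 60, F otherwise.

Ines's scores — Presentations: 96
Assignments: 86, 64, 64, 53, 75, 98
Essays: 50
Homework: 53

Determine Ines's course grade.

D

Assignments: drop 53, 64 → average of remaining 4 = 323/4 = 80.75
Weighted total:
  Presentations 96 × 0.16 = 15.36
  Assignments 80.75 × 0.12 = 9.69
  Essays 50 × 0.32 = 16
  Homework 53 × 0.4 = 21.2
Sum = 62.25
62.25 is ≥ 60 and < 70 → D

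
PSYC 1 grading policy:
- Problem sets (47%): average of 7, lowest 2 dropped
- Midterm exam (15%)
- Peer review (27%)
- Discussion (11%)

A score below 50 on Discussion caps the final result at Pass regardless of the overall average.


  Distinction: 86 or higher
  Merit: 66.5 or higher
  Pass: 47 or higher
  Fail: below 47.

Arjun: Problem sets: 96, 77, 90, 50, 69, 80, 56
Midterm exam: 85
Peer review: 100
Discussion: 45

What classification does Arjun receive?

Pass

Problem sets: drop 50, 56 → average of remaining 5 = 412/5 = 82.4
Discussion score 45 < 50: minimum not met.
Weighted total:
  Problem sets 82.4 × 0.47 = 38.728
  Midterm exam 85 × 0.15 = 12.75
  Peer review 100 × 0.27 = 27
  Discussion 45 × 0.11 = 4.95
Sum = 83.428
83.428 would be Merit; cap at Pass applies → Pass.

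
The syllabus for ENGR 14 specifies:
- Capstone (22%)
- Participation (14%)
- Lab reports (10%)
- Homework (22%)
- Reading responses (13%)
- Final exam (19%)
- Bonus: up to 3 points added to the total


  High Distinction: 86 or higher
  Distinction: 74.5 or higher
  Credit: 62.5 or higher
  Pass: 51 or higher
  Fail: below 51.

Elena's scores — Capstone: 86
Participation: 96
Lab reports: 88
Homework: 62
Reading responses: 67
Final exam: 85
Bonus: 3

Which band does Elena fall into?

Distinction

Weighted total:
  Capstone 86 × 0.22 = 18.92
  Participation 96 × 0.14 = 13.44
  Lab reports 88 × 0.1 = 8.8
  Homework 62 × 0.22 = 13.64
  Reading responses 67 × 0.13 = 8.71
  Final exam 85 × 0.19 = 16.15
Sum = 79.66
Bonus: 79.66 + 3 = 82.66
82.66 is ≥ 74.5 and < 86 → Distinction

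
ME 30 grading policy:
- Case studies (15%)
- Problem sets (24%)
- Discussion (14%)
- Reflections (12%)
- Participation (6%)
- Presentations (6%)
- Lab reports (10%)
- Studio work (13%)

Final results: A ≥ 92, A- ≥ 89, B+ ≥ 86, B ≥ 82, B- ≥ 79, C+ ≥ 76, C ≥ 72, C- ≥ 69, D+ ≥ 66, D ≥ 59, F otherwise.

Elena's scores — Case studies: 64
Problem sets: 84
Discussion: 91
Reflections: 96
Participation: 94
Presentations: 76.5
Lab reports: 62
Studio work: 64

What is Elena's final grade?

C+

Weighted total:
  Case studies 64 × 0.15 = 9.6
  Problem sets 84 × 0.24 = 20.16
  Discussion 91 × 0.14 = 12.74
  Reflections 96 × 0.12 = 11.52
  Participation 94 × 0.06 = 5.64
  Presentations 76.5 × 0.06 = 4.59
  Lab reports 62 × 0.1 = 6.2
  Studio work 64 × 0.13 = 8.32
Sum = 78.77
78.77 is ≥ 76 and < 79 → C+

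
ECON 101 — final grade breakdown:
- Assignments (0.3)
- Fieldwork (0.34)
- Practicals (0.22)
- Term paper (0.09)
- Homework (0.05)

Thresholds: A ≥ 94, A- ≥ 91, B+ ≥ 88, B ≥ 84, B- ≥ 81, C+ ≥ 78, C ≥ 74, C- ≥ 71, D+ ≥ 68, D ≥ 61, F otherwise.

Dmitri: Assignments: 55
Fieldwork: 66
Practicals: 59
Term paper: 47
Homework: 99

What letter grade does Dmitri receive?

D

Weighted total:
  Assignments 55 × 0.3 = 16.5
  Fieldwork 66 × 0.34 = 22.44
  Practicals 59 × 0.22 = 12.98
  Term paper 47 × 0.09 = 4.23
  Homework 99 × 0.05 = 4.95
Sum = 61.1
61.1 is ≥ 61 and < 68 → D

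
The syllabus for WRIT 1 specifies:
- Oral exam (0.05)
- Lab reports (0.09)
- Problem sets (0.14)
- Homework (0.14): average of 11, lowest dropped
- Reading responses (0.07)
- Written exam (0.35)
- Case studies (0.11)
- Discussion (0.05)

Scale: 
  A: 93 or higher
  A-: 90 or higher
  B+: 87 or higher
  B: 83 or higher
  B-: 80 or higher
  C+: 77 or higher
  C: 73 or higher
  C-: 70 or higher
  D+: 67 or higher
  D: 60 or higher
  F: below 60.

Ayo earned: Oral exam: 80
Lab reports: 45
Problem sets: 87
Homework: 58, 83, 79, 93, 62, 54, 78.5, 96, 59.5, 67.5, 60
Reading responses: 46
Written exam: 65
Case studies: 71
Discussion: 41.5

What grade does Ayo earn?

Homework: drop 54 → average of remaining 10 = 736.5/10 = 73.65
Weighted total:
  Oral exam 80 × 0.05 = 4
  Lab reports 45 × 0.09 = 4.05
  Problem sets 87 × 0.14 = 12.18
  Homework 73.65 × 0.14 = 10.311
  Reading responses 46 × 0.07 = 3.22
  Written exam 65 × 0.35 = 22.75
  Case studies 71 × 0.11 = 7.81
  Discussion 41.5 × 0.05 = 2.075
Sum = 66.396
66.396 is ≥ 60 and < 67 → D

D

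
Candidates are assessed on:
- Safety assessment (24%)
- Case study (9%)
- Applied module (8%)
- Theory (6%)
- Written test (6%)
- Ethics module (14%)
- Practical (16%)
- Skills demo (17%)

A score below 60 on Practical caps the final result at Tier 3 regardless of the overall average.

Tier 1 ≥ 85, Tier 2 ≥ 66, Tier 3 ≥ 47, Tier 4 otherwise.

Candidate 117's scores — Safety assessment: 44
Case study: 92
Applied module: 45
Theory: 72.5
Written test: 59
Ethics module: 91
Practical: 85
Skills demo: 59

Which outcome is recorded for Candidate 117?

Practical score 85 ≥ 60: minimum met.
Weighted total:
  Safety assessment 44 × 0.24 = 10.56
  Case study 92 × 0.09 = 8.28
  Applied module 45 × 0.08 = 3.6
  Theory 72.5 × 0.06 = 4.35
  Written test 59 × 0.06 = 3.54
  Ethics module 91 × 0.14 = 12.74
  Practical 85 × 0.16 = 13.6
  Skills demo 59 × 0.17 = 10.03
Sum = 66.7
66.7 is ≥ 66 and < 85 → Tier 2

Tier 2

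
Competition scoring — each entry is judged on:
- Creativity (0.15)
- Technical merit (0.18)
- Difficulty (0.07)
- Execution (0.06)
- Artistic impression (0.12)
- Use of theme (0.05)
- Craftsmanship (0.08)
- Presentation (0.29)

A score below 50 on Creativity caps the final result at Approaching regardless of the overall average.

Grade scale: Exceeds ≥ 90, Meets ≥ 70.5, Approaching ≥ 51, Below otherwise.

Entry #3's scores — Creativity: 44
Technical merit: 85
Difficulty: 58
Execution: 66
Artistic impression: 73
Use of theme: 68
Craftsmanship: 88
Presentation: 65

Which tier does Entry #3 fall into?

Creativity score 44 < 50: minimum not met.
Weighted total:
  Creativity 44 × 0.15 = 6.6
  Technical merit 85 × 0.18 = 15.3
  Difficulty 58 × 0.07 = 4.06
  Execution 66 × 0.06 = 3.96
  Artistic impression 73 × 0.12 = 8.76
  Use of theme 68 × 0.05 = 3.4
  Craftsmanship 88 × 0.08 = 7.04
  Presentation 65 × 0.29 = 18.85
Sum = 67.97
67.97 would be Approaching; cap at Approaching applies → Approaching.

Approaching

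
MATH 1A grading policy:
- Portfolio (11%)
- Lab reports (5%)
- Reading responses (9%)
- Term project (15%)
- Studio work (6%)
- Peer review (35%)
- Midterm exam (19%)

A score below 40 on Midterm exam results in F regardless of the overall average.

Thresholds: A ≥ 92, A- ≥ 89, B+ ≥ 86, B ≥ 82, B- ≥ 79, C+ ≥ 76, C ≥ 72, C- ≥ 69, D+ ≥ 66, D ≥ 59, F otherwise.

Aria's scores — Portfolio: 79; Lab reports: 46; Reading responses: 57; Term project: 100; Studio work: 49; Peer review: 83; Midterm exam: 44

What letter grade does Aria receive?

C-

Midterm exam score 44 ≥ 40: minimum met.
Weighted total:
  Portfolio 79 × 0.11 = 8.69
  Lab reports 46 × 0.05 = 2.3
  Reading responses 57 × 0.09 = 5.13
  Term project 100 × 0.15 = 15
  Studio work 49 × 0.06 = 2.94
  Peer review 83 × 0.35 = 29.05
  Midterm exam 44 × 0.19 = 8.36
Sum = 71.47
71.47 is ≥ 69 and < 72 → C-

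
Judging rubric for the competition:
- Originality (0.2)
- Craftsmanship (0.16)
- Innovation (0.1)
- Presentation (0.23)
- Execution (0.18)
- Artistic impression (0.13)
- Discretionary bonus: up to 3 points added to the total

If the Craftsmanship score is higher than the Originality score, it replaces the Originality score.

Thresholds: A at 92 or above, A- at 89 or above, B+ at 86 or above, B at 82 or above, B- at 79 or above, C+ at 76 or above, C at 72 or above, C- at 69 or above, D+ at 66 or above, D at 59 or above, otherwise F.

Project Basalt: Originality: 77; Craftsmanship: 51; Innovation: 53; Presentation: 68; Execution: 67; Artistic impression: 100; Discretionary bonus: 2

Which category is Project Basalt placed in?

C-

Craftsmanship (51) ≤ Originality (77), so Originality stays at 77.
Weighted total:
  Originality 77 × 0.2 = 15.4
  Craftsmanship 51 × 0.16 = 8.16
  Innovation 53 × 0.1 = 5.3
  Presentation 68 × 0.23 = 15.64
  Execution 67 × 0.18 = 12.06
  Artistic impression 100 × 0.13 = 13
Sum = 69.56
Discretionary bonus: 69.56 + 2 = 71.56
71.56 is ≥ 69 and < 72 → C-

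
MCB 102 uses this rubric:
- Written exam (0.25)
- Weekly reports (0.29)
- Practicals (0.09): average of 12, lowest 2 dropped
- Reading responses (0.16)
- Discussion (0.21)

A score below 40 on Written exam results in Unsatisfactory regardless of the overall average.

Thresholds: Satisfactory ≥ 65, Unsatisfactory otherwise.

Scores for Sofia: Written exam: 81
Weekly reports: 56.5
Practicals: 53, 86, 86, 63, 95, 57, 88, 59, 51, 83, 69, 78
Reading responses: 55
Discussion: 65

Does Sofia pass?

Satisfactory

Practicals: drop 51, 53 → average of remaining 10 = 764/10 = 76.4
Written exam score 81 ≥ 40: minimum met.
Weighted total:
  Written exam 81 × 0.25 = 20.25
  Weekly reports 56.5 × 0.29 = 16.385
  Practicals 76.4 × 0.09 = 6.876
  Reading responses 55 × 0.16 = 8.8
  Discussion 65 × 0.21 = 13.65
Sum = 65.961
65.961 ≥ 65 → Satisfactory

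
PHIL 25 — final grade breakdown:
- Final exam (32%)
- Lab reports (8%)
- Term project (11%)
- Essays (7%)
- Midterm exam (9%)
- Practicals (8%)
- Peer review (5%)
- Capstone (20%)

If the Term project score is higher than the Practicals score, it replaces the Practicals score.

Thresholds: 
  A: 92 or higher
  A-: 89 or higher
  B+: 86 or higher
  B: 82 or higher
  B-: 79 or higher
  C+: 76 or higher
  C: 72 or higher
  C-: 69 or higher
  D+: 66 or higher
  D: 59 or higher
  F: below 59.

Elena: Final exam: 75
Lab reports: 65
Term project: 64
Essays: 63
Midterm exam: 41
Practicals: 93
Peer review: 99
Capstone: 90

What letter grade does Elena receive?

C

Term project (64) ≤ Practicals (93), so Practicals stays at 93.
Weighted total:
  Final exam 75 × 0.32 = 24
  Lab reports 65 × 0.08 = 5.2
  Term project 64 × 0.11 = 7.04
  Essays 63 × 0.07 = 4.41
  Midterm exam 41 × 0.09 = 3.69
  Practicals 93 × 0.08 = 7.44
  Peer review 99 × 0.05 = 4.95
  Capstone 90 × 0.2 = 18
Sum = 74.73
74.73 is ≥ 72 and < 76 → C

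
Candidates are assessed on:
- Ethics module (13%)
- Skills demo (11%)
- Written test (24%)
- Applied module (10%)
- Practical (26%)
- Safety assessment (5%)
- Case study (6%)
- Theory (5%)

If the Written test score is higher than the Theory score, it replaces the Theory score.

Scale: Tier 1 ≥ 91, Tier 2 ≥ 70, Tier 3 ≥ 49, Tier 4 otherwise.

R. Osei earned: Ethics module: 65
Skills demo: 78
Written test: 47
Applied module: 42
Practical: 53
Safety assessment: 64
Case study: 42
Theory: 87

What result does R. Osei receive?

Tier 3

Written test (47) ≤ Theory (87), so Theory stays at 87.
Weighted total:
  Ethics module 65 × 0.13 = 8.45
  Skills demo 78 × 0.11 = 8.58
  Written test 47 × 0.24 = 11.28
  Applied module 42 × 0.1 = 4.2
  Practical 53 × 0.26 = 13.78
  Safety assessment 64 × 0.05 = 3.2
  Case study 42 × 0.06 = 2.52
  Theory 87 × 0.05 = 4.35
Sum = 56.36
56.36 is ≥ 49 and < 70 → Tier 3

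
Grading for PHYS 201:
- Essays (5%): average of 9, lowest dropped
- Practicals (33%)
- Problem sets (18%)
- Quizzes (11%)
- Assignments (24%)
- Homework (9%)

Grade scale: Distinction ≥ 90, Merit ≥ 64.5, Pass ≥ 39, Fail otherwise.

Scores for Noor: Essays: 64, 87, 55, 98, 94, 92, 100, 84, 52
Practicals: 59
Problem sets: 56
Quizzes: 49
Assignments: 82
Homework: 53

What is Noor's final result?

Pass

Essays: drop 52 → average of remaining 8 = 674/8 = 84.25
Weighted total:
  Essays 84.25 × 0.05 = 4.2125
  Practicals 59 × 0.33 = 19.47
  Problem sets 56 × 0.18 = 10.08
  Quizzes 49 × 0.11 = 5.39
  Assignments 82 × 0.24 = 19.68
  Homework 53 × 0.09 = 4.77
Sum = 63.6025
63.6025 is ≥ 39 and < 64.5 → Pass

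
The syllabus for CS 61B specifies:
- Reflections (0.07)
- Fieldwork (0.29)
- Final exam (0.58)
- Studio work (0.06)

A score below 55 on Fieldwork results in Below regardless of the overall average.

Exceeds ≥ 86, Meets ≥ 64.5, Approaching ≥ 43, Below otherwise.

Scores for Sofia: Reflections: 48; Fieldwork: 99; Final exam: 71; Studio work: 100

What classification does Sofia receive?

Fieldwork score 99 ≥ 55: minimum met.
Weighted total:
  Reflections 48 × 0.07 = 3.36
  Fieldwork 99 × 0.29 = 28.71
  Final exam 71 × 0.58 = 41.18
  Studio work 100 × 0.06 = 6
Sum = 79.25
79.25 is ≥ 64.5 and < 86 → Meets

Meets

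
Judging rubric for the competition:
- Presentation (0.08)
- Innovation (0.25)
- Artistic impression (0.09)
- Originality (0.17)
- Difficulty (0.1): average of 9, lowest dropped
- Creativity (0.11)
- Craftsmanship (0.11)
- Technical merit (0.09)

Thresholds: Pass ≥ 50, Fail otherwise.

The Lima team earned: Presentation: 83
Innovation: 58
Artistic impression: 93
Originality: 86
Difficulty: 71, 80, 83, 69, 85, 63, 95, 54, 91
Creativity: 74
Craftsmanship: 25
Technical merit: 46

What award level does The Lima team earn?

Difficulty: drop 54 → average of remaining 8 = 637/8 = 79.625
Weighted total:
  Presentation 83 × 0.08 = 6.64
  Innovation 58 × 0.25 = 14.5
  Artistic impression 93 × 0.09 = 8.37
  Originality 86 × 0.17 = 14.62
  Difficulty 79.625 × 0.1 = 7.9625
  Creativity 74 × 0.11 = 8.14
  Craftsmanship 25 × 0.11 = 2.75
  Technical merit 46 × 0.09 = 4.14
Sum = 67.1225
67.1225 ≥ 50 → Pass

Pass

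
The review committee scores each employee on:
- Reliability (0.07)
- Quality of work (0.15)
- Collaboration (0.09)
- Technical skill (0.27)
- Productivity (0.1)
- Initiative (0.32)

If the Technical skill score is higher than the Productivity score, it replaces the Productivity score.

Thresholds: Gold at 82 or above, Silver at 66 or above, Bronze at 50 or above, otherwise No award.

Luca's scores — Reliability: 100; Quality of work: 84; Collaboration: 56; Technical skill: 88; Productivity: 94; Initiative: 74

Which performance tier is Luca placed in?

Technical skill (88) ≤ Productivity (94), so Productivity stays at 94.
Weighted total:
  Reliability 100 × 0.07 = 7
  Quality of work 84 × 0.15 = 12.6
  Collaboration 56 × 0.09 = 5.04
  Technical skill 88 × 0.27 = 23.76
  Productivity 94 × 0.1 = 9.4
  Initiative 74 × 0.32 = 23.68
Sum = 81.48
81.48 is ≥ 66 and < 82 → Silver

Silver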